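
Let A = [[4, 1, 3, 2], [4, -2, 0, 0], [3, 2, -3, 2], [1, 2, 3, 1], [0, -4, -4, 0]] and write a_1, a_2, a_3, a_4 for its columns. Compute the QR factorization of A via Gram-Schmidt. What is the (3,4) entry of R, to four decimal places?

a_1 = (4, 4, 3, 1, 0); ‖a_1‖ = 6.4807, so q_1 = (0.6172, 0.6172, 0.4629, 0.1543, 0.0000).
q_1·a_2 = 0.6172·1 + 0.6172·(-2) + 0.4629·2 + 0.1543·2 + 0.0000·(-4) = 0.6172.
u_2 = a_2 − 0.6172·q_1 = (0.6190, -2.3810, 1.7143, 1.9048, -4.0000).
‖u_2‖ = 5.3497, so q_2 = (0.1157, -0.4451, 0.3204, 0.3561, -0.7477).
q_1·a_3 = 0.6172·3 + 0.6172·0 + 0.4629·(-3) + 0.1543·3 + 0.0000·(-4) = 0.9258; q_2·a_3 = 0.1157·3 + (-0.4451)·0 + 0.3204·(-3) + 0.3561·3 + (-0.7477)·(-4) = 3.4448.
u_3 = a_3 − 0.9258·q_1 − 3.4448·q_2 = (2.0300, 0.9617, -4.5324, 1.6306, -1.4243).
‖u_3‖ = 5.5024, so q_3 = (0.3689, 0.1748, -0.8237, 0.2963, -0.2589).
r_{34} = q_3·a_4 = -0.6133.

r_{34} = -0.6133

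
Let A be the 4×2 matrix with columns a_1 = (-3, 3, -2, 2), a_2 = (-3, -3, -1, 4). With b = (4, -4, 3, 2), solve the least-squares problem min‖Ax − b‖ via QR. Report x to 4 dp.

e_1 = a_1/‖a_1‖ = (-3, 3, -2, 2)/5.0990 = (-0.5883, 0.5883, -0.3922, 0.3922).
r_{12} = e_1·a_2 = 1.9612.
u_2 = a_2 − 1.9612·e_1 = (-1.8462, -4.1538, -0.2308, 3.2308).
‖u_2‖ = 5.5816, so e_2 = (-0.3308, -0.7442, -0.0413, 0.5788).
Qᵀb = (-5.0990, 2.6874).
Back-substitute: x_2 = 2.6874/5.5816 = 0.4815.
x_1 = (-5.0990 − 1.9612·0.4815)/5.0990 = -1.1852.

x = (-1.1852, 0.4815)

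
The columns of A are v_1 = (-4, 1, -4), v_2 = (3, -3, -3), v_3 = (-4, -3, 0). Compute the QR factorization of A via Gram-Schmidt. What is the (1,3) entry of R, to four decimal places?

v_1 = (-4, 1, -4); ‖v_1‖ = 5.7446, so e_1 = (-0.6963, 0.1741, -0.6963).
r_{13} = e_1·v_3 = 2.2630.

r_{13} = 2.2630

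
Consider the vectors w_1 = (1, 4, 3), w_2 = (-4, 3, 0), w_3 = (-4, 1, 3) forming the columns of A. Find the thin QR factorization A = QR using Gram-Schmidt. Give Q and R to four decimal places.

Q = [[0.1961, -0.9074, -0.3718], [0.7845, 0.3727, -0.4957], [0.5883, -0.1944, 0.7849]], R = [[5.0990, 1.5689, 1.7650], [0.0000, 4.7475, 3.4188], [0.0000, 0.0000, 3.3461]]

q_1 = w_1/‖w_1‖ = (1, 4, 3)/5.0990 = (0.1961, 0.7845, 0.5883).
r_{12} = q_1·w_2 = 1.5689.
u_2 = w_2 − 1.5689·q_1 = (-4.3077, 1.7692, -0.9231).
‖u_2‖ = 4.7475, so q_2 = (-0.9074, 0.3727, -0.1944).
r_{13} = q_1·w_3 = 1.7650; r_{23} = q_2·w_3 = 3.4188.
u_3 = w_3 − 1.7650·q_1 − 3.4188·q_2 = (-1.2440, -1.6587, 2.6263).
‖u_3‖ = 3.3461, so q_3 = (-0.3718, -0.4957, 0.7849).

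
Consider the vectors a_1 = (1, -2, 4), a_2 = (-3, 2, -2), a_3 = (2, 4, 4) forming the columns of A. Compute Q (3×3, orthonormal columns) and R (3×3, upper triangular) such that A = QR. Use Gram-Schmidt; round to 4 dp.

a_1 = (1, -2, 4); ‖a_1‖ = 4.5826, so q_1 = (0.2182, -0.4364, 0.8729).
q_1·a_2 = 0.2182·(-3) + (-0.4364)·2 + 0.8729·(-2) = -3.2733.
u_2 = a_2 + 3.2733·q_1 = (-2.2857, 0.5714, 0.8571).
‖u_2‖ = 2.5071, so q_2 = (-0.9117, 0.2279, 0.3419).
q_1·a_3 = 0.2182·2 + (-0.4364)·4 + 0.8729·4 = 2.1822; q_2·a_3 = (-0.9117)·2 + 0.2279·4 + 0.3419·4 = 0.4558.
u_3 = a_3 − 2.1822·q_1 − 0.4558·q_2 = (1.9394, 4.8485, 1.9394).
‖u_3‖ = 5.5705, so q_3 = (0.3482, 0.8704, 0.3482).

Q = [[0.2182, -0.9117, 0.3482], [-0.4364, 0.2279, 0.8704], [0.8729, 0.3419, 0.3482]], R = [[4.5826, -3.2733, 2.1822], [0.0000, 2.5071, 0.4558], [0.0000, 0.0000, 5.5705]]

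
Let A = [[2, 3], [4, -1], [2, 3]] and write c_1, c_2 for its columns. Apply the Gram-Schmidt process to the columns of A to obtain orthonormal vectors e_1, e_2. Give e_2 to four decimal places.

c_1 = (2, 4, 2); ‖c_1‖ = 4.8990, so e_1 = (0.4082, 0.8165, 0.4082).
e_1·c_2 = 0.4082·3 + 0.8165·(-1) + 0.4082·3 = 1.6330.
u_2 = c_2 − 1.6330·e_1 = (2.3333, -2.3333, 2.3333).
‖u_2‖ = 4.0415, so e_2 = (0.5774, -0.5774, 0.5774).

e_2 = (0.5774, -0.5774, 0.5774)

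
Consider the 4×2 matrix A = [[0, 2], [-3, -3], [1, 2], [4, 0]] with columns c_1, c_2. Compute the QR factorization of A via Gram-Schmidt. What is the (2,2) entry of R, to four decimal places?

r_{22} = 3.5137

c_1 = (0, -3, 1, 4); ‖c_1‖ = 5.0990, so e_1 = (0.0000, -0.5883, 0.1961, 0.7845).
e_1·c_2 = 0.0000·2 + (-0.5883)·(-3) + 0.1961·2 + 0.7845·0 = 2.1573.
u_2 = c_2 − 2.1573·e_1 = (2.0000, -1.7308, 1.5769, -1.6923).
r_{22} = ‖u_2‖ = 3.5137.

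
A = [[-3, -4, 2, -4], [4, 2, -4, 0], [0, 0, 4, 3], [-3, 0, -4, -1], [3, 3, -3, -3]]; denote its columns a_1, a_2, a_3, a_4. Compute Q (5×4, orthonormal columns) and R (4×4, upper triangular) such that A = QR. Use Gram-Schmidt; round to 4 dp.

a_1 = (-3, 4, 0, -3, 3); ‖a_1‖ = 6.5574, so e_1 = (-0.4575, 0.6100, 0.0000, -0.4575, 0.4575).
e_1·a_2 = (-0.4575)·(-4) + 0.6100·2 + 0.0000·0 + (-0.4575)·0 + 0.4575·3 = 4.4225.
u_2 = a_2 − 4.4225·e_1 = (-1.9767, -0.6977, 0.0000, 2.0233, 0.9767).
‖u_2‖ = 3.0728, so e_2 = (-0.6433, -0.2271, 0.0000, 0.6584, 0.3179).
e_1·a_3 = (-0.4575)·2 + 0.6100·(-4) + 0.0000·4 + (-0.4575)·(-4) + 0.4575·(-3) = -2.8975; e_2·a_3 = (-0.6433)·2 + (-0.2271)·(-4) + 0.0000·4 + 0.6584·(-4) + 0.3179·(-3) = -3.9658.
u_3 = a_3 + 2.8975·e_1 + 3.9658·e_2 = (-1.8768, -3.1330, 4.0000, -2.7143, -0.4138).
‖u_3‖ = 6.0726, so e_3 = (-0.3091, -0.5159, 0.6587, -0.4470, -0.0681).
e_1·a_4 = (-0.4575)·(-4) + 0.6100·0 + 0.0000·3 + (-0.4575)·(-1) + 0.4575·(-3) = 0.9150; e_2·a_4 = (-0.6433)·(-4) + (-0.2271)·0 + 0.0000·3 + 0.6584·(-1) + 0.3179·(-3) = 0.9612; e_3·a_4 = (-0.3091)·(-4) + (-0.5159)·0 + 0.6587·3 + (-0.4470)·(-1) + (-0.0681)·(-3) = 3.8637.
u_4 = a_4 − 0.9150·e_1 − 0.9612·e_2 − 3.8637·e_3 = (-1.7689, 1.6535, 0.4550, 0.5127, -3.4609).
‖u_4‖ = 4.2791, so e_4 = (-0.4134, 0.3864, 0.1063, 0.1198, -0.8088).

Q = [[-0.4575, -0.6433, -0.3091, -0.4134], [0.6100, -0.2271, -0.5159, 0.3864], [0.0000, 0.0000, 0.6587, 0.1063], [-0.4575, 0.6584, -0.4470, 0.1198], [0.4575, 0.3179, -0.0681, -0.8088]], R = [[6.5574, 4.4225, -2.8975, 0.9150], [0.0000, 3.0728, -3.9658, 0.9612], [0.0000, 0.0000, 6.0726, 3.8637], [0.0000, 0.0000, 0.0000, 4.2791]]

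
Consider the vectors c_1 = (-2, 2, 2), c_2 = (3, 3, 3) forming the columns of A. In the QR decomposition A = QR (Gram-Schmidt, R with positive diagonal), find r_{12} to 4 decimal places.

r_{12} = 1.7321

c_1 = (-2, 2, 2); ‖c_1‖ = 3.4641, so e_1 = (-0.5774, 0.5774, 0.5774).
r_{12} = e_1·c_2 = 1.7321.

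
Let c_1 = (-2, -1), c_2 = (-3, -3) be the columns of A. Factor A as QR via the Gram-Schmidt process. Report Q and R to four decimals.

c_1 = (-2, -1); ‖c_1‖ = 2.2361, so e_1 = (-0.8944, -0.4472).
e_1·c_2 = (-0.8944)·(-3) + (-0.4472)·(-3) = 4.0249.
u_2 = c_2 − 4.0249·e_1 = (0.6000, -1.2000).
‖u_2‖ = 1.3416, so e_2 = (0.4472, -0.8944).

Q = [[-0.8944, 0.4472], [-0.4472, -0.8944]], R = [[2.2361, 4.0249], [0.0000, 1.3416]]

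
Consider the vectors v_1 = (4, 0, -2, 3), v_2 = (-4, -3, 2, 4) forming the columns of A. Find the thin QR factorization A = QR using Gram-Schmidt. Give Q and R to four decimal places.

Q = [[0.7428, -0.4428], [0.0000, -0.4586], [-0.3714, 0.2214], [0.5571, 0.7380]], R = [[5.3852, -1.4856], [0.0000, 6.5416]]

v_1 = (4, 0, -2, 3); ‖v_1‖ = 5.3852, so q_1 = (0.7428, 0.0000, -0.3714, 0.5571).
q_1·v_2 = 0.7428·(-4) + 0.0000·(-3) + (-0.3714)·2 + 0.5571·4 = -1.4856.
u_2 = v_2 + 1.4856·q_1 = (-2.8966, -3.0000, 1.4483, 4.8276).
‖u_2‖ = 6.5416, so q_2 = (-0.4428, -0.4586, 0.2214, 0.7380).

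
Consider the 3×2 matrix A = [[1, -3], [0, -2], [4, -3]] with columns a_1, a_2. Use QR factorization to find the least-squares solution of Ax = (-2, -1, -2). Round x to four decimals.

e_1 = a_1/‖a_1‖ = (1, 0, 4)/4.1231 = (0.2425, 0.0000, 0.9701).
r_{12} = e_1·a_2 = -3.6380.
u_2 = a_2 + 3.6380·e_1 = (-2.1176, -2.0000, 0.5294).
‖u_2‖ = 2.9605, so e_2 = (-0.7153, -0.6756, 0.1788).
Qᵀb = (-2.4254, 1.7485).
Back-substitute: x_2 = 1.7485/2.9605 = 0.5906.
x_1 = (-2.4254 + 3.6380·0.5906)/4.1231 = -0.0671.

x = (-0.0671, 0.5906)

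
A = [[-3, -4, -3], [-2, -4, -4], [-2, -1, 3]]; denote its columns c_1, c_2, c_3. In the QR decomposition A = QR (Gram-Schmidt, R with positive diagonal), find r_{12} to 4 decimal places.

c_1 = (-3, -2, -2); ‖c_1‖ = 4.1231, so e_1 = (-0.7276, -0.4851, -0.4851).
r_{12} = e_1·c_2 = 5.3358.

r_{12} = 5.3358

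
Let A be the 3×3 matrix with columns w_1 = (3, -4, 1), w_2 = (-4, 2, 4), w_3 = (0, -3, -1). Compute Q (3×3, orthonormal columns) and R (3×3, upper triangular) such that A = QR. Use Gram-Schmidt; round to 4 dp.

w_1 = (3, -4, 1); ‖w_1‖ = 5.0990, so q_1 = (0.5883, -0.7845, 0.1961).
q_1·w_2 = 0.5883·(-4) + (-0.7845)·2 + 0.1961·4 = -3.1379.
u_2 = w_2 + 3.1379·q_1 = (-2.1538, -0.4615, 4.6154).
‖u_2‖ = 5.1141, so q_2 = (-0.4212, -0.0902, 0.9025).
q_1·w_3 = 0.5883·0 + (-0.7845)·(-3) + 0.1961·(-1) = 2.1573; q_2·w_3 = (-0.4212)·0 + (-0.0902)·(-3) + 0.9025·(-1) = -0.6317.
u_3 = w_3 − 2.1573·q_1 + 0.6317·q_2 = (-1.5353, -1.3647, -0.8529).
‖u_3‖ = 2.2242, so q_3 = (-0.6903, -0.6136, -0.3835).

Q = [[0.5883, -0.4212, -0.6903], [-0.7845, -0.0902, -0.6136], [0.1961, 0.9025, -0.3835]], R = [[5.0990, -3.1379, 2.1573], [0.0000, 5.1141, -0.6317], [0.0000, 0.0000, 2.2242]]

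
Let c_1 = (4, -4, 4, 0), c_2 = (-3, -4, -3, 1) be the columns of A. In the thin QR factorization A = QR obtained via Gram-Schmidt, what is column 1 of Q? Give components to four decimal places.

e_1 = (0.5774, -0.5774, 0.5774, 0.0000)

c_1 = (4, -4, 4, 0); ‖c_1‖ = 6.9282, so e_1 = (0.5774, -0.5774, 0.5774, 0.0000).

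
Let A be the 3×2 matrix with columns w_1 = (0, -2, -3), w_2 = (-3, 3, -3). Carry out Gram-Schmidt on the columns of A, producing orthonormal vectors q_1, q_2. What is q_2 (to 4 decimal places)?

q_2 = (-0.5849, 0.6749, -0.4499)

w_1 = (0, -2, -3); ‖w_1‖ = 3.6056, so q_1 = (0.0000, -0.5547, -0.8321).
q_1·w_2 = 0.0000·(-3) + (-0.5547)·3 + (-0.8321)·(-3) = 0.8321.
u_2 = w_2 − 0.8321·q_1 = (-3.0000, 3.4615, -2.3077).
‖u_2‖ = 5.1291, so q_2 = (-0.5849, 0.6749, -0.4499).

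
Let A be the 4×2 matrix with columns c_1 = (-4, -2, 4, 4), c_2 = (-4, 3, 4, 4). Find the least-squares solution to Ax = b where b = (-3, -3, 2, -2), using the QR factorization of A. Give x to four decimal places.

x = (0.7500, -0.5000)

e_1 = c_1/‖c_1‖ = (-4, -2, 4, 4)/7.2111 = (-0.5547, -0.2774, 0.5547, 0.5547).
r_{12} = e_1·c_2 = 5.8244.
u_2 = c_2 − 5.8244·e_1 = (-0.7692, 4.6154, 0.7692, 0.7692).
‖u_2‖ = 4.8038, so e_2 = (-0.1601, 0.9608, 0.1601, 0.1601).
Qᵀb = (2.4962, -2.4019).
Back-substitute: x_2 = -2.4019/4.8038 = -0.5000.
x_1 = (2.4962 − 5.8244·(-0.5000))/7.2111 = 0.7500.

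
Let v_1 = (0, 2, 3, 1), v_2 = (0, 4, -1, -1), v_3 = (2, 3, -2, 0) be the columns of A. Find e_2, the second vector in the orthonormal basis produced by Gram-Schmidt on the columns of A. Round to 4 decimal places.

v_1 = (0, 2, 3, 1); ‖v_1‖ = 3.7417, so e_1 = (0.0000, 0.5345, 0.8018, 0.2673).
e_1·v_2 = 0.0000·0 + 0.5345·4 + 0.8018·(-1) + 0.2673·(-1) = 1.0690.
u_2 = v_2 − 1.0690·e_1 = (0.0000, 3.4286, -1.8571, -1.2857).
‖u_2‖ = 4.1057, so e_2 = (0.0000, 0.8351, -0.4523, -0.3132).

e_2 = (0.0000, 0.8351, -0.4523, -0.3132)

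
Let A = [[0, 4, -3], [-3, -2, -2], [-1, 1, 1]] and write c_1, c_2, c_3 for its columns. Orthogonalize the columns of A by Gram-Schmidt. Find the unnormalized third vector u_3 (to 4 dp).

u_3 = (-0.9459, -0.7568, 2.2703)

q_1 = c_1/‖c_1‖ = (0, -3, -1)/3.1623 = (0.0000, -0.9487, -0.3162).
r_{12} = q_1·c_2 = 1.5811.
u_2 = c_2 − 1.5811·q_1 = (4.0000, -0.5000, 1.5000).
‖u_2‖ = 4.3012, so q_2 = (0.9300, -0.1162, 0.3487).
r_{13} = q_1·c_3 = 1.5811; r_{23} = q_2·c_3 = -2.2087.
u_3 = c_3 − 1.5811·q_1 + 2.2087·q_2 = (-0.9459, -0.7568, 2.2703).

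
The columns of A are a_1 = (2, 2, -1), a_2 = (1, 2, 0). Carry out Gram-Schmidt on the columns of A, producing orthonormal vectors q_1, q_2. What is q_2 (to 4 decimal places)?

q_1 = a_1/‖a_1‖ = (2, 2, -1)/3.0000 = (0.6667, 0.6667, -0.3333).
r_{12} = q_1·a_2 = 2.0000.
u_2 = a_2 − 2.0000·q_1 = (-0.3333, 0.6667, 0.6667).
‖u_2‖ = 1.0000, so q_2 = (-0.3333, 0.6667, 0.6667).

q_2 = (-0.3333, 0.6667, 0.6667)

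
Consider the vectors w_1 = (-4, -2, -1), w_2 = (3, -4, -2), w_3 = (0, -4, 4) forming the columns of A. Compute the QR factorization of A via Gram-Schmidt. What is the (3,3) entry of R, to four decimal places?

r_{33} = 5.3666

w_1 = (-4, -2, -1); ‖w_1‖ = 4.5826, so q_1 = (-0.8729, -0.4364, -0.2182).
q_1·w_2 = (-0.8729)·3 + (-0.4364)·(-4) + (-0.2182)·(-2) = -0.4364.
u_2 = w_2 + 0.4364·q_1 = (2.6190, -4.1905, -2.0952).
‖u_2‖ = 5.3675, so q_2 = (0.4880, -0.7807, -0.3904).
q_1·w_3 = (-0.8729)·0 + (-0.4364)·(-4) + (-0.2182)·4 = 0.8729; q_2·w_3 = 0.4880·0 + (-0.7807)·(-4) + (-0.3904)·4 = 1.5614.
u_3 = w_3 − 0.8729·q_1 − 1.5614·q_2 = (0.0000, -2.4000, 4.8000).
r_{33} = ‖u_3‖ = 5.3666.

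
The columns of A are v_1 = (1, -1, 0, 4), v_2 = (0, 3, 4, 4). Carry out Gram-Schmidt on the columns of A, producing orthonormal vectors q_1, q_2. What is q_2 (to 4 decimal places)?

v_1 = (1, -1, 0, 4); ‖v_1‖ = 4.2426, so q_1 = (0.2357, -0.2357, 0.0000, 0.9428).
q_1·v_2 = 0.2357·0 + (-0.2357)·3 + 0.0000·4 + 0.9428·4 = 3.0641.
u_2 = v_2 − 3.0641·q_1 = (-0.7222, 3.7222, 4.0000, 1.1111).
‖u_2‖ = 5.6224, so q_2 = (-0.1285, 0.6620, 0.7114, 0.1976).

q_2 = (-0.1285, 0.6620, 0.7114, 0.1976)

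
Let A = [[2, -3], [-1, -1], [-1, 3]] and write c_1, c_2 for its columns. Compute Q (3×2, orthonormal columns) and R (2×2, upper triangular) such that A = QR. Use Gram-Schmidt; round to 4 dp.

c_1 = (2, -1, -1); ‖c_1‖ = 2.4495, so e_1 = (0.8165, -0.4082, -0.4082).
e_1·c_2 = 0.8165·(-3) + (-0.4082)·(-1) + (-0.4082)·3 = -3.2660.
u_2 = c_2 + 3.2660·e_1 = (-0.3333, -2.3333, 1.6667).
‖u_2‖ = 2.8868, so e_2 = (-0.1155, -0.8083, 0.5774).

Q = [[0.8165, -0.1155], [-0.4082, -0.8083], [-0.4082, 0.5774]], R = [[2.4495, -3.2660], [0.0000, 2.8868]]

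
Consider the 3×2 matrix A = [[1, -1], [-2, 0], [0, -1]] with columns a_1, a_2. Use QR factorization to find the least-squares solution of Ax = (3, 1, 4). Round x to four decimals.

x = (-0.5556, -3.7778)

a_1 = (1, -2, 0); ‖a_1‖ = 2.2361, so q_1 = (0.4472, -0.8944, 0.0000).
q_1·a_2 = 0.4472·(-1) + (-0.8944)·0 + 0.0000·(-1) = -0.4472.
u_2 = a_2 + 0.4472·q_1 = (-0.8000, -0.4000, -1.0000).
‖u_2‖ = 1.3416, so q_2 = (-0.5963, -0.2981, -0.7454).
Qᵀb = (0.4472, -5.0684).
Back-substitute: x_2 = -5.0684/1.3416 = -3.7778.
x_1 = (0.4472 + 0.4472·(-3.7778))/2.2361 = -0.5556.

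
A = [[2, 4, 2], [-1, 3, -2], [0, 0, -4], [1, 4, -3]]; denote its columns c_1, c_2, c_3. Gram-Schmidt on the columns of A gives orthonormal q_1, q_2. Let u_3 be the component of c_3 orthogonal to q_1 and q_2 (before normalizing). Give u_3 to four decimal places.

u_3 = (1.5273, 0.8727, -4.0000, -2.1818)

q_1 = c_1/‖c_1‖ = (2, -1, 0, 1)/2.4495 = (0.8165, -0.4082, 0.0000, 0.4082).
r_{12} = q_1·c_2 = 3.6742.
u_2 = c_2 − 3.6742·q_1 = (1.0000, 4.5000, 0.0000, 2.5000).
‖u_2‖ = 5.2440, so q_2 = (0.1907, 0.8581, 0.0000, 0.4767).
r_{13} = q_1·c_3 = 1.2247; r_{23} = q_2·c_3 = -2.7650.
u_3 = c_3 − 1.2247·q_1 + 2.7650·q_2 = (1.5273, 0.8727, -4.0000, -2.1818).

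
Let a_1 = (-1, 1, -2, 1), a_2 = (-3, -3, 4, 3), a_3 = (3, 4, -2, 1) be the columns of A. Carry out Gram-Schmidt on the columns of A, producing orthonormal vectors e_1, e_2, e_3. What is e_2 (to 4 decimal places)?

e_1 = a_1/‖a_1‖ = (-1, 1, -2, 1)/2.6458 = (-0.3780, 0.3780, -0.7559, 0.3780).
r_{12} = e_1·a_2 = -1.8898.
u_2 = a_2 + 1.8898·e_1 = (-3.7143, -2.2857, 2.5714, 3.7143).
‖u_2‖ = 6.2792, so e_2 = (-0.5915, -0.3640, 0.4095, 0.5915).

e_2 = (-0.5915, -0.3640, 0.4095, 0.5915)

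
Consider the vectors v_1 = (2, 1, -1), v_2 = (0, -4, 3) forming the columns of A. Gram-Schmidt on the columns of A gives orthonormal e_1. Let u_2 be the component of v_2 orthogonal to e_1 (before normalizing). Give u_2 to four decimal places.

v_1 = (2, 1, -1); ‖v_1‖ = 2.4495, so e_1 = (0.8165, 0.4082, -0.4082).
e_1·v_2 = 0.8165·0 + 0.4082·(-4) + (-0.4082)·3 = -2.8577.
u_2 = v_2 + 2.8577·e_1 = (2.3333, -2.8333, 1.8333).

u_2 = (2.3333, -2.8333, 1.8333)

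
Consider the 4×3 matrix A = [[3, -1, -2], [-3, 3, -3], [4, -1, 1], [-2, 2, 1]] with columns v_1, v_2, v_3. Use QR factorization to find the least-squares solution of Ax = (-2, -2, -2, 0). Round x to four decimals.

v_1 = (3, -3, 4, -2); ‖v_1‖ = 6.1644, so e_1 = (0.4867, -0.4867, 0.6489, -0.3244).
e_1·v_2 = 0.4867·(-1) + (-0.4867)·3 + 0.6489·(-1) + (-0.3244)·2 = -3.2444.
u_2 = v_2 + 3.2444·e_1 = (0.5789, 1.4211, 1.1053, 0.9474).
‖u_2‖ = 2.1151, so e_2 = (0.2737, 0.6719, 0.5226, 0.4479).
e_1·v_3 = 0.4867·(-2) + (-0.4867)·(-3) + 0.6489·1 + (-0.3244)·1 = 0.8111; e_2·v_3 = 0.2737·(-2) + 0.6719·(-3) + 0.5226·1 + 0.4479·1 = -1.5926.
u_3 = v_3 − 0.8111·e_1 + 1.5926·e_2 = (-1.9588, -1.5353, 1.3059, 1.9765).
‖u_3‖ = 3.4360, so e_3 = (-0.5701, -0.4468, 0.3801, 0.5752).
Qᵀb = (-1.2978, -2.9363, 1.2737).
Back-substitute: x_3 = 1.2737/3.4360 = 0.3707.
x_2 = (-2.9363 + 1.5926·0.3707)/2.1151 = -1.1091.
x_1 = (-1.2978 + 3.2444·(-1.1091) − 0.8111·0.3707)/6.1644 = -0.8430.

x = (-0.8430, -1.1091, 0.3707)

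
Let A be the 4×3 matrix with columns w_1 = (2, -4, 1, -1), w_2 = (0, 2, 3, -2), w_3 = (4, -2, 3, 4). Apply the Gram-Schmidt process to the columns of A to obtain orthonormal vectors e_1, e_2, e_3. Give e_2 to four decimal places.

e_2 = (0.0670, 0.3571, 0.7700, -0.5245)

w_1 = (2, -4, 1, -1); ‖w_1‖ = 4.6904, so e_1 = (0.4264, -0.8528, 0.2132, -0.2132).
e_1·w_2 = 0.4264·0 + (-0.8528)·2 + 0.2132·3 + (-0.2132)·(-2) = -0.6396.
u_2 = w_2 + 0.6396·e_1 = (0.2727, 1.4545, 3.1364, -2.1364).
‖u_2‖ = 4.0732, so e_2 = (0.0670, 0.3571, 0.7700, -0.5245).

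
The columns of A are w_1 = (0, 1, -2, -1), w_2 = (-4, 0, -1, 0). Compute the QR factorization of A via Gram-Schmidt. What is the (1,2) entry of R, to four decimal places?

r_{12} = 0.8165

q_1 = w_1/‖w_1‖ = (0, 1, -2, -1)/2.4495 = (0.0000, 0.4082, -0.8165, -0.4082).
r_{12} = q_1·w_2 = 0.8165.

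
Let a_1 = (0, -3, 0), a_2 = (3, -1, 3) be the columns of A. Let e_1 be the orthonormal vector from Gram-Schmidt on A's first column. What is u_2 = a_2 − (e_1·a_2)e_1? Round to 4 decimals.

e_1 = a_1/‖a_1‖ = (0, -3, 0)/3.0000 = (0.0000, -1.0000, 0.0000).
r_{12} = e_1·a_2 = 1.0000.
u_2 = a_2 − 1.0000·e_1 = (3.0000, 0.0000, 3.0000).

u_2 = (3.0000, 0.0000, 3.0000)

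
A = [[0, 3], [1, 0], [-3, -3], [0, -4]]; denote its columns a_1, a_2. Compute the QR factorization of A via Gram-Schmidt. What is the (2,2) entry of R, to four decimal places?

a_1 = (0, 1, -3, 0); ‖a_1‖ = 3.1623, so q_1 = (0.0000, 0.3162, -0.9487, 0.0000).
q_1·a_2 = 0.0000·3 + 0.3162·0 + (-0.9487)·(-3) + 0.0000·(-4) = 2.8460.
u_2 = a_2 − 2.8460·q_1 = (3.0000, -0.9000, -0.3000, -4.0000).
r_{22} = ‖u_2‖ = 5.0892.

r_{22} = 5.0892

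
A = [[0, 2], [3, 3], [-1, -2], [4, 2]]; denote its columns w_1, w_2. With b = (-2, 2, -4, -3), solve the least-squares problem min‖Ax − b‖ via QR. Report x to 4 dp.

w_1 = (0, 3, -1, 4); ‖w_1‖ = 5.0990, so q_1 = (0.0000, 0.5883, -0.1961, 0.7845).
q_1·w_2 = 0.0000·2 + 0.5883·3 + (-0.1961)·(-2) + 0.7845·2 = 3.7262.
u_2 = w_2 − 3.7262·q_1 = (2.0000, 0.8077, -1.2692, -0.9231).
‖u_2‖ = 2.6675, so q_2 = (0.7498, 0.3028, -0.4758, -0.3460).
Qᵀb = (-0.3922, 2.0475).
Back-substitute: x_2 = 2.0475/2.6675 = 0.7676.
x_1 = (-0.3922 − 3.7262·0.7676)/5.0990 = -0.6378.

x = (-0.6378, 0.7676)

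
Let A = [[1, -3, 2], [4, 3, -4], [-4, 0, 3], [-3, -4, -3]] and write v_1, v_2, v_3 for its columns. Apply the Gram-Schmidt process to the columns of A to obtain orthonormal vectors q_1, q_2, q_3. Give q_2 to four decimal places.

q_2 = (-0.7220, 0.2063, 0.4126, -0.5157)

q_1 = v_1/‖v_1‖ = (1, 4, -4, -3)/6.4807 = (0.1543, 0.6172, -0.6172, -0.4629).
r_{12} = q_1·v_2 = 3.2404.
u_2 = v_2 − 3.2404·q_1 = (-3.5000, 1.0000, 2.0000, -2.5000).
‖u_2‖ = 4.8477, so q_2 = (-0.7220, 0.2063, 0.4126, -0.5157).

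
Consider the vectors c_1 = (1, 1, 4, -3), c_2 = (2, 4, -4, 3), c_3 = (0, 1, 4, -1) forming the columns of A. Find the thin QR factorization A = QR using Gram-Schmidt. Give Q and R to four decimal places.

c_1 = (1, 1, 4, -3); ‖c_1‖ = 5.1962, so e_1 = (0.1925, 0.1925, 0.7698, -0.5774).
e_1·c_2 = 0.1925·2 + 0.1925·4 + 0.7698·(-4) + (-0.5774)·3 = -3.6566.
u_2 = c_2 + 3.6566·e_1 = (2.7037, 4.7037, -1.1852, 0.8889).
‖u_2‖ = 5.6240, so e_2 = (0.4807, 0.8364, -0.2107, 0.1581).
e_1·c_3 = 0.1925·0 + 0.1925·1 + 0.7698·4 + (-0.5774)·(-1) = 3.8490; e_2·c_3 = 0.4807·0 + 0.8364·1 + (-0.2107)·4 + 0.1581·(-1) = -0.1646.
u_3 = c_3 − 3.8490·e_1 + 0.1646·e_2 = (-0.6616, 0.3970, 1.0023, 1.2482).
‖u_3‖ = 1.7771, so e_3 = (-0.3723, 0.2234, 0.5640, 0.7024).

Q = [[0.1925, 0.4807, -0.3723], [0.1925, 0.8364, 0.2234], [0.7698, -0.2107, 0.5640], [-0.5774, 0.1581, 0.7024]], R = [[5.1962, -3.6566, 3.8490], [0.0000, 5.6240, -0.1646], [0.0000, 0.0000, 1.7771]]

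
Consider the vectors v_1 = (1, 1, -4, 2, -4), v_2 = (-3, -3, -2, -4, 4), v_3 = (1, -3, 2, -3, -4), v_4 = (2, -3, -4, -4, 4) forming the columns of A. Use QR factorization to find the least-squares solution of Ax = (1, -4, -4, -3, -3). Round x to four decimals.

v_1 = (1, 1, -4, 2, -4); ‖v_1‖ = 6.1644, so e_1 = (0.1622, 0.1622, -0.6489, 0.3244, -0.6489).
e_1·v_2 = 0.1622·(-3) + 0.1622·(-3) + (-0.6489)·(-2) + 0.3244·(-4) + (-0.6489)·4 = -3.5689.
u_2 = v_2 + 3.5689·e_1 = (-2.4211, -2.4211, -4.3158, -2.8421, 1.6842).
‖u_2‖ = 6.4236, so e_2 = (-0.3769, -0.3769, -0.6719, -0.4424, 0.2622).
e_1·v_3 = 0.1622·1 + 0.1622·(-3) + (-0.6489)·2 + 0.3244·(-3) + (-0.6489)·(-4) = 0.0000; e_2·v_3 = (-0.3769)·1 + (-0.3769)·(-3) + (-0.6719)·2 + (-0.4424)·(-3) + 0.2622·(-4) = -0.3113.
u_3 = v_3 + 0.0000·e_1 + 0.3113·e_2 = (0.8827, -3.1173, 1.7908, -3.1378, -3.9184).
‖u_3‖ = 6.2372, so e_3 = (0.1415, -0.4998, 0.2871, -0.5031, -0.6282).
e_1·v_4 = 0.1622·2 + 0.1622·(-3) + (-0.6489)·(-4) + 0.3244·(-4) + (-0.6489)·4 = -1.4600; e_2·v_4 = (-0.3769)·2 + (-0.3769)·(-3) + (-0.6719)·(-4) + (-0.4424)·(-4) + 0.2622·4 = 5.8829; e_3·v_4 = 0.1415·2 + (-0.4998)·(-3) + 0.2871·(-4) + (-0.5031)·(-4) + (-0.6282)·4 = 0.1333.
u_4 = v_4 + 1.4600·e_1 − 5.8829·e_2 − 0.1333·e_3 = (4.4352, -0.4793, -1.0332, -0.8564, 1.5940).
‖u_4‖ = 4.9237, so e_4 = (0.9008, -0.0973, -0.2098, -0.1739, 0.3237).
Qᵀb = (3.0822, 4.3589, 4.3861, 1.6801).
Back-substitute: x_4 = 1.6801/4.9237 = 0.3412.
x_3 = (4.3861 − 0.1333·0.3412)/6.2372 = 0.6959.
x_2 = (4.3589 + 0.3113·0.6959 − 5.8829·0.3412)/6.4236 = 0.3998.
x_1 = (3.0822 + 3.5689·0.3998 + 0.0000·0.6959 + 1.4600·0.3412)/6.1644 = 0.8123.

x = (0.8123, 0.3998, 0.6959, 0.3412)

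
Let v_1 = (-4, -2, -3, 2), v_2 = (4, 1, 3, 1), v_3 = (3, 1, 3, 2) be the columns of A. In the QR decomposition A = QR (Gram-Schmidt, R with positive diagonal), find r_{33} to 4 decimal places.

v_1 = (-4, -2, -3, 2); ‖v_1‖ = 5.7446, so e_1 = (-0.6963, -0.3482, -0.5222, 0.3482).
e_1·v_2 = (-0.6963)·4 + (-0.3482)·1 + (-0.5222)·3 + 0.3482·1 = -4.3519.
u_2 = v_2 + 4.3519·e_1 = (0.9697, -0.5152, 0.7273, 2.5152).
‖u_2‖ = 2.8391, so e_2 = (0.3415, -0.1814, 0.2562, 0.8859).
e_1·v_3 = (-0.6963)·3 + (-0.3482)·1 + (-0.5222)·3 + 0.3482·2 = -3.3075; e_2·v_3 = 0.3415·3 + (-0.1814)·1 + 0.2562·3 + 0.8859·2 = 3.3835.
u_3 = v_3 + 3.3075·e_1 − 3.3835·e_2 = (-0.4586, 0.4624, 0.4060, 0.1541).
r_{33} = ‖u_3‖ = 0.7828.

r_{33} = 0.7828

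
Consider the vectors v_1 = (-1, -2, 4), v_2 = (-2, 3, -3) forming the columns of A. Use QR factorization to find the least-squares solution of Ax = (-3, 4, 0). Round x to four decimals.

v_1 = (-1, -2, 4); ‖v_1‖ = 4.5826, so q_1 = (-0.2182, -0.4364, 0.8729).
q_1·v_2 = (-0.2182)·(-2) + (-0.4364)·3 + 0.8729·(-3) = -3.4915.
u_2 = v_2 + 3.4915·q_1 = (-2.7619, 1.4762, 0.0476).
‖u_2‖ = 3.1320, so q_2 = (-0.8818, 0.4713, 0.0152).
Qᵀb = (-1.0911, 4.5308).
Back-substitute: x_2 = 4.5308/3.1320 = 1.4466.
x_1 = (-1.0911 + 3.4915·1.4466)/4.5826 = 0.8641.

x = (0.8641, 1.4466)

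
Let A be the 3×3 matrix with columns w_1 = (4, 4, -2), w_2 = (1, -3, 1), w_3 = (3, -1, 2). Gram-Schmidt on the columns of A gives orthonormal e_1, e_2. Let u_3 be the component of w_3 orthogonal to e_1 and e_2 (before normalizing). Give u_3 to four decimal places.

u_3 = (0.2162, 0.6486, 1.7297)

e_1 = w_1/‖w_1‖ = (4, 4, -2)/6.0000 = (0.6667, 0.6667, -0.3333).
r_{12} = e_1·w_2 = -1.6667.
u_2 = w_2 + 1.6667·e_1 = (2.1111, -1.8889, 0.4444).
‖u_2‖ = 2.8674, so e_2 = (0.7362, -0.6587, 0.1550).
r_{13} = e_1·w_3 = 0.6667; r_{23} = e_2·w_3 = 3.1774.
u_3 = w_3 − 0.6667·e_1 − 3.1774·e_2 = (0.2162, 0.6486, 1.7297).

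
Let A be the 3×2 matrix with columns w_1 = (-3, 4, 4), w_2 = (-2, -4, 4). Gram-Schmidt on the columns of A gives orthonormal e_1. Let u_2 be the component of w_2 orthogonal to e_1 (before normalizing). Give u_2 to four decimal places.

u_2 = (-1.5610, -4.5854, 3.4146)

e_1 = w_1/‖w_1‖ = (-3, 4, 4)/6.4031 = (-0.4685, 0.6247, 0.6247).
r_{12} = e_1·w_2 = 0.9370.
u_2 = w_2 − 0.9370·e_1 = (-1.5610, -4.5854, 3.4146).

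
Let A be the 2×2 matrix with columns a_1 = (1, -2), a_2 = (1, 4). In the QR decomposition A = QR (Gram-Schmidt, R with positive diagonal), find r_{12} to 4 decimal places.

a_1 = (1, -2); ‖a_1‖ = 2.2361, so q_1 = (0.4472, -0.8944).
r_{12} = q_1·a_2 = -3.1305.

r_{12} = -3.1305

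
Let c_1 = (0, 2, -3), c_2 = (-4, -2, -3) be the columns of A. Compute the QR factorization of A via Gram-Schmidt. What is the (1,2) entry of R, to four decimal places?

c_1 = (0, 2, -3); ‖c_1‖ = 3.6056, so q_1 = (0.0000, 0.5547, -0.8321).
r_{12} = q_1·c_2 = 1.3868.

r_{12} = 1.3868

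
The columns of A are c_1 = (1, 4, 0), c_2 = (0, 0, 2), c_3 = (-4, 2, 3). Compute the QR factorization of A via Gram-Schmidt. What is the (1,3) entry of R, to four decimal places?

c_1 = (1, 4, 0); ‖c_1‖ = 4.1231, so q_1 = (0.2425, 0.9701, 0.0000).
r_{13} = q_1·c_3 = 0.9701.

r_{13} = 0.9701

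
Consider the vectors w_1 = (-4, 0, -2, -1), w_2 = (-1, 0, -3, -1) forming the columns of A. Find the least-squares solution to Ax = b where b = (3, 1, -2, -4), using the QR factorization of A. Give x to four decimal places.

w_1 = (-4, 0, -2, -1); ‖w_1‖ = 4.5826, so q_1 = (-0.8729, 0.0000, -0.4364, -0.2182).
q_1·w_2 = (-0.8729)·(-1) + 0.0000·0 + (-0.4364)·(-3) + (-0.2182)·(-1) = 2.4004.
u_2 = w_2 − 2.4004·q_1 = (1.0952, 0.0000, -1.9524, -0.4762).
‖u_2‖ = 2.2887, so q_2 = (0.4785, 0.0000, -0.8531, -0.2081).
Qᵀb = (-0.8729, 3.9740).
Back-substitute: x_2 = 3.9740/2.2887 = 1.7364.
x_1 = (-0.8729 − 2.4004·1.7364)/4.5826 = -1.1000.

x = (-1.1000, 1.7364)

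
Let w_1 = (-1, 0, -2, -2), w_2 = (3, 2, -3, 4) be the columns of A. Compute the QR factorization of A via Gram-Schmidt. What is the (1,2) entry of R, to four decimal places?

r_{12} = -1.6667

w_1 = (-1, 0, -2, -2); ‖w_1‖ = 3.0000, so e_1 = (-0.3333, 0.0000, -0.6667, -0.6667).
r_{12} = e_1·w_2 = -1.6667.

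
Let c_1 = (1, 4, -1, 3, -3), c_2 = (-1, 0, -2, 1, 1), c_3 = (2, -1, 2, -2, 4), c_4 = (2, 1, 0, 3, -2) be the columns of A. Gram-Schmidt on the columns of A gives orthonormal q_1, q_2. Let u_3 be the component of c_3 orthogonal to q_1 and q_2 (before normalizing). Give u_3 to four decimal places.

u_3 = (2.1116, 1.3904, 0.4303, 0.2789, 2.6932)

c_1 = (1, 4, -1, 3, -3); ‖c_1‖ = 6.0000, so q_1 = (0.1667, 0.6667, -0.1667, 0.5000, -0.5000).
q_1·c_2 = 0.1667·(-1) + 0.6667·0 + (-0.1667)·(-2) + 0.5000·1 + (-0.5000)·1 = 0.1667.
u_2 = c_2 − 0.1667·q_1 = (-1.0278, -0.1111, -1.9722, 0.9167, 1.0833).
‖u_2‖ = 2.6405, so q_2 = (-0.3892, -0.0421, -0.7469, 0.3472, 0.4103).
q_1·c_3 = 0.1667·2 + 0.6667·(-1) + (-0.1667)·2 + 0.5000·(-2) + (-0.5000)·4 = -3.6667; q_2·c_3 = (-0.3892)·2 + (-0.0421)·(-1) + (-0.7469)·2 + 0.3472·(-2) + 0.4103·4 = -1.2834.
u_3 = c_3 + 3.6667·q_1 + 1.2834·q_2 = (2.1116, 1.3904, 0.4303, 0.2789, 2.6932).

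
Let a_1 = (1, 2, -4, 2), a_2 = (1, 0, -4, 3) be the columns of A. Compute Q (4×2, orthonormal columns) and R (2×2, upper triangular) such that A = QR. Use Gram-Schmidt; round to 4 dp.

a_1 = (1, 2, -4, 2); ‖a_1‖ = 5.0000, so q_1 = (0.2000, 0.4000, -0.8000, 0.4000).
q_1·a_2 = 0.2000·1 + 0.4000·0 + (-0.8000)·(-4) + 0.4000·3 = 4.6000.
u_2 = a_2 − 4.6000·q_1 = (0.0800, -1.8400, -0.3200, 1.1600).
‖u_2‖ = 2.2000, so q_2 = (0.0364, -0.8364, -0.1455, 0.5273).

Q = [[0.2000, 0.0364], [0.4000, -0.8364], [-0.8000, -0.1455], [0.4000, 0.5273]], R = [[5.0000, 4.6000], [0.0000, 2.2000]]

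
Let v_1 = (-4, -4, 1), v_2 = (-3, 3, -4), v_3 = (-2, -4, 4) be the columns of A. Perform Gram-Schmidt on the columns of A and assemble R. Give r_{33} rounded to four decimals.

q_1 = v_1/‖v_1‖ = (-4, -4, 1)/5.7446 = (-0.6963, -0.6963, 0.1741).
r_{12} = q_1·v_2 = -0.6963.
u_2 = v_2 + 0.6963·q_1 = (-3.4848, 2.5152, -3.8788).
‖u_2‖ = 5.7892, so q_2 = (-0.6020, 0.4345, -0.6700).
r_{13} = q_1·v_3 = 4.8742; r_{23} = q_2·v_3 = -3.2139.
u_3 = v_3 − 4.8742·q_1 + 3.2139·q_2 = (-0.5407, 0.7902, 0.9982).
r_{33} = ‖u_3‖ = 1.3832.

r_{33} = 1.3832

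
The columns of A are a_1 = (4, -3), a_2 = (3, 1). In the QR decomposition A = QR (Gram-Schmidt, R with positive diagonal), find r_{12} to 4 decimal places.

a_1 = (4, -3); ‖a_1‖ = 5.0000, so e_1 = (0.8000, -0.6000).
r_{12} = e_1·a_2 = 1.8000.

r_{12} = 1.8000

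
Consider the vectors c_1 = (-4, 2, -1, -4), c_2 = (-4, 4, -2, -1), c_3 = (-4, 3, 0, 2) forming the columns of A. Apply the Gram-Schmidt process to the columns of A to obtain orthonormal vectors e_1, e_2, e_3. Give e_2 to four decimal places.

e_2 = (-0.2126, 0.6680, -0.3340, 0.6301)

e_1 = c_1/‖c_1‖ = (-4, 2, -1, -4)/6.0828 = (-0.6576, 0.3288, -0.1644, -0.6576).
r_{12} = e_1·c_2 = 4.9320.
u_2 = c_2 − 4.9320·e_1 = (-0.7568, 2.3784, -1.1892, 2.2432).
‖u_2‖ = 3.5603, so e_2 = (-0.2126, 0.6680, -0.3340, 0.6301).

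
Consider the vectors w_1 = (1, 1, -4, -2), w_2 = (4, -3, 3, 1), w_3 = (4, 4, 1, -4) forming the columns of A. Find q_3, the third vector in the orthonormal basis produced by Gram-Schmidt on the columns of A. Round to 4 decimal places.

w_1 = (1, 1, -4, -2); ‖w_1‖ = 4.6904, so q_1 = (0.2132, 0.2132, -0.8528, -0.4264).
q_1·w_2 = 0.2132·4 + 0.2132·(-3) + (-0.8528)·3 + (-0.4264)·1 = -2.7716.
u_2 = w_2 + 2.7716·q_1 = (4.5909, -2.4091, 0.6364, -0.1818).
‖u_2‖ = 5.2267, so q_2 = (0.8784, -0.4609, 0.1218, -0.0348).
q_1·w_3 = 0.2132·4 + 0.2132·4 + (-0.8528)·1 + (-0.4264)·(-4) = 2.5584; q_2·w_3 = 0.8784·4 + (-0.4609)·4 + 0.1218·1 + (-0.0348)·(-4) = 1.9307.
u_3 = w_3 − 2.5584·q_1 − 1.9307·q_2 = (1.7587, 4.3444, 2.9468, -2.8419).
‖u_3‖ = 6.2231, so q_3 = (0.2826, 0.6981, 0.4735, -0.4567).

q_3 = (0.2826, 0.6981, 0.4735, -0.4567)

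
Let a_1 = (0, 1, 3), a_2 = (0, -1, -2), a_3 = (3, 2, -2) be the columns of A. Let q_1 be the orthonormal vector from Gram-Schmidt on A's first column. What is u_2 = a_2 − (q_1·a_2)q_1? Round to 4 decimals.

a_1 = (0, 1, 3); ‖a_1‖ = 3.1623, so q_1 = (0.0000, 0.3162, 0.9487).
q_1·a_2 = 0.0000·0 + 0.3162·(-1) + 0.9487·(-2) = -2.2136.
u_2 = a_2 + 2.2136·q_1 = (0.0000, -0.3000, 0.1000).

u_2 = (0.0000, -0.3000, 0.1000)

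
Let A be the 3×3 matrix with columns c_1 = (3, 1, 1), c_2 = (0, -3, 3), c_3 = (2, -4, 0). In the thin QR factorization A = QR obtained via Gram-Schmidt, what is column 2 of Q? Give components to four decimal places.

e_2 = (0.0000, -0.7071, 0.7071)

c_1 = (3, 1, 1); ‖c_1‖ = 3.3166, so e_1 = (0.9045, 0.3015, 0.3015).
e_1·c_2 = 0.9045·0 + 0.3015·(-3) + 0.3015·3 = 0.0000.
u_2 = c_2 + 0.0000·e_1 = (0.0000, -3.0000, 3.0000).
‖u_2‖ = 4.2426, so e_2 = (0.0000, -0.7071, 0.7071).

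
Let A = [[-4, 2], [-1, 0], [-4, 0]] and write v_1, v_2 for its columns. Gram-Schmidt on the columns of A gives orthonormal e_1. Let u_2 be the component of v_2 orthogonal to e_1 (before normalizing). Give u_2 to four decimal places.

u_2 = (1.0303, -0.2424, -0.9697)

v_1 = (-4, -1, -4); ‖v_1‖ = 5.7446, so e_1 = (-0.6963, -0.1741, -0.6963).
e_1·v_2 = (-0.6963)·2 + (-0.1741)·0 + (-0.6963)·0 = -1.3926.
u_2 = v_2 + 1.3926·e_1 = (1.0303, -0.2424, -0.9697).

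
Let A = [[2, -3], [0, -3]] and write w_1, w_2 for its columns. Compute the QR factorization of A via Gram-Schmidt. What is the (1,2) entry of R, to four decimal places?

e_1 = w_1/‖w_1‖ = (2, 0)/2.0000 = (1.0000, 0.0000).
r_{12} = e_1·w_2 = -3.0000.

r_{12} = -3.0000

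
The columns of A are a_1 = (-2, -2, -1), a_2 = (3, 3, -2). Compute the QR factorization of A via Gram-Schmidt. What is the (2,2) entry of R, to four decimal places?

a_1 = (-2, -2, -1); ‖a_1‖ = 3.0000, so e_1 = (-0.6667, -0.6667, -0.3333).
e_1·a_2 = (-0.6667)·3 + (-0.6667)·3 + (-0.3333)·(-2) = -3.3333.
u_2 = a_2 + 3.3333·e_1 = (0.7778, 0.7778, -3.1111).
r_{22} = ‖u_2‖ = 3.2998.

r_{22} = 3.2998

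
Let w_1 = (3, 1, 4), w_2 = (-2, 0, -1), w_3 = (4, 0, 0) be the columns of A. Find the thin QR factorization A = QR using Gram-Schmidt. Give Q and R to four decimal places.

w_1 = (3, 1, 4); ‖w_1‖ = 5.0990, so q_1 = (0.5883, 0.1961, 0.7845).
q_1·w_2 = 0.5883·(-2) + 0.1961·0 + 0.7845·(-1) = -1.9612.
u_2 = w_2 + 1.9612·q_1 = (-0.8462, 0.3846, 0.5385).
‖u_2‖ = 1.0742, so q_2 = (-0.7877, 0.3581, 0.5013).
q_1·w_3 = 0.5883·4 + 0.1961·0 + 0.7845·0 = 2.3534; q_2·w_3 = (-0.7877)·4 + 0.3581·0 + 0.5013·0 = -3.1509.
u_3 = w_3 − 2.3534·q_1 + 3.1509·q_2 = (0.1333, 0.6667, -0.2667).
‖u_3‖ = 0.7303, so q_3 = (0.1826, 0.9129, -0.3651).

Q = [[0.5883, -0.7877, 0.1826], [0.1961, 0.3581, 0.9129], [0.7845, 0.5013, -0.3651]], R = [[5.0990, -1.9612, 2.3534], [0.0000, 1.0742, -3.1509], [0.0000, 0.0000, 0.7303]]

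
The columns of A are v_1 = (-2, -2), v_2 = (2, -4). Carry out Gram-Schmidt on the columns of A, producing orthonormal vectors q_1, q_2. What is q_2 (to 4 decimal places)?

q_2 = (0.7071, -0.7071)

v_1 = (-2, -2); ‖v_1‖ = 2.8284, so q_1 = (-0.7071, -0.7071).
q_1·v_2 = (-0.7071)·2 + (-0.7071)·(-4) = 1.4142.
u_2 = v_2 − 1.4142·q_1 = (3.0000, -3.0000).
‖u_2‖ = 4.2426, so q_2 = (0.7071, -0.7071).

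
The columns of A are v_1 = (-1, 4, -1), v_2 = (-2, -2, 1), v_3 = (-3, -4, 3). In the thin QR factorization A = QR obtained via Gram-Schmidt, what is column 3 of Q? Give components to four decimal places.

q_3 = (0.1881, 0.2822, 0.9407)

v_1 = (-1, 4, -1); ‖v_1‖ = 4.2426, so q_1 = (-0.2357, 0.9428, -0.2357).
q_1·v_2 = (-0.2357)·(-2) + 0.9428·(-2) + (-0.2357)·1 = -1.6499.
u_2 = v_2 + 1.6499·q_1 = (-2.3889, -0.4444, 0.6111).
‖u_2‖ = 2.5055, so q_2 = (-0.9534, -0.1774, 0.2439).
q_1·v_3 = (-0.2357)·(-3) + 0.9428·(-4) + (-0.2357)·3 = -3.7712; q_2·v_3 = (-0.9534)·(-3) + (-0.1774)·(-4) + 0.2439·3 = 4.3016.
u_3 = v_3 + 3.7712·q_1 − 4.3016·q_2 = (0.2124, 0.3186, 1.0619).
‖u_3‖ = 1.1289, so q_3 = (0.1881, 0.2822, 0.9407).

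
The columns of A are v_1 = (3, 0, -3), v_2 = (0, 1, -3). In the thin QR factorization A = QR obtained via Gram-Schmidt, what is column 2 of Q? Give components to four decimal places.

e_2 = (-0.6396, 0.4264, -0.6396)

v_1 = (3, 0, -3); ‖v_1‖ = 4.2426, so e_1 = (0.7071, 0.0000, -0.7071).
e_1·v_2 = 0.7071·0 + 0.0000·1 + (-0.7071)·(-3) = 2.1213.
u_2 = v_2 − 2.1213·e_1 = (-1.5000, 1.0000, -1.5000).
‖u_2‖ = 2.3452, so e_2 = (-0.6396, 0.4264, -0.6396).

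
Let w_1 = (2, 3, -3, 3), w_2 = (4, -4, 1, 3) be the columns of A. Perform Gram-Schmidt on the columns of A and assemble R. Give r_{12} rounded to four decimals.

r_{12} = 0.3592

q_1 = w_1/‖w_1‖ = (2, 3, -3, 3)/5.5678 = (0.3592, 0.5388, -0.5388, 0.5388).
r_{12} = q_1·w_2 = 0.3592.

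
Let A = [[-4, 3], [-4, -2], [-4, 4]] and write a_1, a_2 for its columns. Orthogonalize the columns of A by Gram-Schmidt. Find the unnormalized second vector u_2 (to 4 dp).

u_2 = (1.3333, -3.6667, 2.3333)

e_1 = a_1/‖a_1‖ = (-4, -4, -4)/6.9282 = (-0.5774, -0.5774, -0.5774).
r_{12} = e_1·a_2 = -2.8868.
u_2 = a_2 + 2.8868·e_1 = (1.3333, -3.6667, 2.3333).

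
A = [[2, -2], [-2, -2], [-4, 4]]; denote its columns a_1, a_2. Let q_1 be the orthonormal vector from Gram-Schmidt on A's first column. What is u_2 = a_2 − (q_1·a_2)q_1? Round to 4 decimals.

q_1 = a_1/‖a_1‖ = (2, -2, -4)/4.8990 = (0.4082, -0.4082, -0.8165).
r_{12} = q_1·a_2 = -3.2660.
u_2 = a_2 + 3.2660·q_1 = (-0.6667, -3.3333, 1.3333).

u_2 = (-0.6667, -3.3333, 1.3333)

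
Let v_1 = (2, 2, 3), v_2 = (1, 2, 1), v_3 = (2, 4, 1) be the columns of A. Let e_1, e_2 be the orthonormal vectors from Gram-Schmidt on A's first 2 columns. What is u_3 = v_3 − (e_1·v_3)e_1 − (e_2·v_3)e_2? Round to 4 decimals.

e_1 = v_1/‖v_1‖ = (2, 2, 3)/4.1231 = (0.4851, 0.4851, 0.7276).
r_{12} = e_1·v_2 = 2.1828.
u_2 = v_2 − 2.1828·e_1 = (-0.0588, 0.9412, -0.5882).
‖u_2‖ = 1.1114, so e_2 = (-0.0529, 0.8468, -0.5293).
r_{13} = e_1·v_3 = 3.6380; r_{23} = e_2·v_3 = 2.7521.
u_3 = v_3 − 3.6380·e_1 − 2.7521·e_2 = (0.3810, -0.0952, -0.1905).

u_3 = (0.3810, -0.0952, -0.1905)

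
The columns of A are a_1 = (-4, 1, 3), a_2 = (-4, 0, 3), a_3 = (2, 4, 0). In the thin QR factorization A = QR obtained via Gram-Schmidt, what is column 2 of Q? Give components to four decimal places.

q_2 = (-0.1569, -0.9806, 0.1177)

a_1 = (-4, 1, 3); ‖a_1‖ = 5.0990, so q_1 = (-0.7845, 0.1961, 0.5883).
q_1·a_2 = (-0.7845)·(-4) + 0.1961·0 + 0.5883·3 = 4.9029.
u_2 = a_2 − 4.9029·q_1 = (-0.1538, -0.9615, 0.1154).
‖u_2‖ = 0.9806, so q_2 = (-0.1569, -0.9806, 0.1177).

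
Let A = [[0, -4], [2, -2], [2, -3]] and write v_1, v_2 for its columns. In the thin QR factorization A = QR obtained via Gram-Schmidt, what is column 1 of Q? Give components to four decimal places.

e_1 = (0.0000, 0.7071, 0.7071)

e_1 = v_1/‖v_1‖ = (0, 2, 2)/2.8284 = (0.0000, 0.7071, 0.7071).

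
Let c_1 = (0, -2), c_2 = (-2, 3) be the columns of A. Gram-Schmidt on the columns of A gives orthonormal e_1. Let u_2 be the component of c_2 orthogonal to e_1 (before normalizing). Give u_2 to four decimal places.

c_1 = (0, -2); ‖c_1‖ = 2.0000, so e_1 = (0.0000, -1.0000).
e_1·c_2 = 0.0000·(-2) + (-1.0000)·3 = -3.0000.
u_2 = c_2 + 3.0000·e_1 = (-2.0000, 0.0000).

u_2 = (-2.0000, 0.0000)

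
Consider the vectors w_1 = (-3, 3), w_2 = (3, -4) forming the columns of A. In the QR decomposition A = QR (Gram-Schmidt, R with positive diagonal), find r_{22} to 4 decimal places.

q_1 = w_1/‖w_1‖ = (-3, 3)/4.2426 = (-0.7071, 0.7071).
r_{12} = q_1·w_2 = -4.9497.
u_2 = w_2 + 4.9497·q_1 = (-0.5000, -0.5000).
r_{22} = ‖u_2‖ = 0.7071.

r_{22} = 0.7071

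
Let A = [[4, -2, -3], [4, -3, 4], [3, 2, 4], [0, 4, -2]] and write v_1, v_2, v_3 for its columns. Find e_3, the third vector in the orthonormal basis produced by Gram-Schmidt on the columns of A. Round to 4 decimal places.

v_1 = (4, 4, 3, 0); ‖v_1‖ = 6.4031, so e_1 = (0.6247, 0.6247, 0.4685, 0.0000).
e_1·v_2 = 0.6247·(-2) + 0.6247·(-3) + 0.4685·2 + 0.0000·4 = -2.1864.
u_2 = v_2 + 2.1864·e_1 = (-0.6341, -1.6341, 3.0244, 4.0000).
‖u_2‖ = 5.3122, so e_2 = (-0.1194, -0.3076, 0.5693, 0.7530).
e_1·v_3 = 0.6247·(-3) + 0.6247·4 + 0.4685·4 + 0.0000·(-2) = 2.4988; e_2·v_3 = (-0.1194)·(-3) + (-0.3076)·4 + 0.5693·4 + 0.7530·(-2) = -0.1010.
u_3 = v_3 − 2.4988·e_1 + 0.1010·e_2 = (-4.5730, 2.4080, 2.8868, -1.9239).
‖u_3‖ = 6.2246, so e_3 = (-0.7347, 0.3868, 0.4638, -0.3091).

e_3 = (-0.7347, 0.3868, 0.4638, -0.3091)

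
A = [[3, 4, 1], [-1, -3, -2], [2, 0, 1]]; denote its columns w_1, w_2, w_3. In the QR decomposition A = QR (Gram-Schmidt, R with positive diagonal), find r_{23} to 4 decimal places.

w_1 = (3, -1, 2); ‖w_1‖ = 3.7417, so e_1 = (0.8018, -0.2673, 0.5345).
e_1·w_2 = 0.8018·4 + (-0.2673)·(-3) + 0.5345·0 = 4.0089.
u_2 = w_2 − 4.0089·e_1 = (0.7857, -1.9286, -2.1429).
‖u_2‖ = 2.9881, so e_2 = (0.2630, -0.6454, -0.7171).
r_{23} = e_2·w_3 = 0.8367.

r_{23} = 0.8367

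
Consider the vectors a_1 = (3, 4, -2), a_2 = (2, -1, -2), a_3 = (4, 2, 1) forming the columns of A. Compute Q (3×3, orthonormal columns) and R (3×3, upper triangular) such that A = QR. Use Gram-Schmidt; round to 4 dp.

q_1 = a_1/‖a_1‖ = (3, 4, -2)/5.3852 = (0.5571, 0.7428, -0.3714).
r_{12} = q_1·a_2 = 1.1142.
u_2 = a_2 − 1.1142·q_1 = (1.3793, -1.8276, -1.5862).
‖u_2‖ = 2.7854, so q_2 = (0.4952, -0.6561, -0.5695).
r_{13} = q_1·a_3 = 3.3425; r_{23} = q_2·a_3 = 0.0990.
u_3 = a_3 − 3.3425·q_1 − 0.0990·q_2 = (2.0889, -0.4178, 2.2978).
‖u_3‖ = 3.1333, so q_3 = (0.6667, -0.1333, 0.7333).

Q = [[0.5571, 0.4952, 0.6667], [0.7428, -0.6561, -0.1333], [-0.3714, -0.5695, 0.7333]], R = [[5.3852, 1.1142, 3.3425], [0.0000, 2.7854, 0.0990], [0.0000, 0.0000, 3.1333]]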